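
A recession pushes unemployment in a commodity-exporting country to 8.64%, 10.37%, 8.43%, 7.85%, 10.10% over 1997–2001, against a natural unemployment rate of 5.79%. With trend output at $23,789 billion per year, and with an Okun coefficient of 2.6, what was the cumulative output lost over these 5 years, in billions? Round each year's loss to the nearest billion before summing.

$10,169 billion

Year 1997: gap = -2.6 × (8.64 - 5.79) = -7.41%, loss ≈ 23789 × 7.41/100 ≈ 1763.
Year 1998: gap = -2.6 × (10.37 - 5.79) = -11.908%, loss ≈ 23789 × 11.908/100 ≈ 2833.
Year 1999: gap = -2.6 × (8.43 - 5.79) = -6.864%, loss ≈ 23789 × 6.864/100 ≈ 1633.
Year 2000: gap = -2.6 × (7.85 - 5.79) = -5.356%, loss ≈ 23789 × 5.356/100 ≈ 1274.
Year 2001: gap = -2.6 × (10.1 - 5.79) = -11.206%, loss ≈ 23789 × 11.206/100 ≈ 2666.
Total lost output = 1763 + 2833 + 1633 + 1274 + 2666 = 10169 billion.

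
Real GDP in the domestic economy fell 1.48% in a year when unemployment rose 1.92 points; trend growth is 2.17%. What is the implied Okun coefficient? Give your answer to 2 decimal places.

β ≈ 1.90

Growth form: g_Y = g_Y* - β × Δu, so β = (g_Y* - g_Y)/Δu.
β = (2.17 + 1.48)/1.92 = 3.65/1.92 = 1.90.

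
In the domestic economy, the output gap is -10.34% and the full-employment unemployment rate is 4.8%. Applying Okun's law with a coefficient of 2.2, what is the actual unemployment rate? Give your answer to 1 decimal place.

From Okun's law, u - u* = -(output gap)/β = -(-10.34)/2.2 = 4.7 points.
So u = 4.8 + 4.7 = 9.5%.

9.5%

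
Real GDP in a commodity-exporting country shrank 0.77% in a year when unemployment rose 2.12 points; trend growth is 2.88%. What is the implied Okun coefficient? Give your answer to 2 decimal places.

β ≈ 1.72

Growth form: g_Y = g_Y* - β × Δu, so β = (g_Y* - g_Y)/Δu.
β = (2.88 + 0.77)/2.12 = 3.65/2.12 = 1.72.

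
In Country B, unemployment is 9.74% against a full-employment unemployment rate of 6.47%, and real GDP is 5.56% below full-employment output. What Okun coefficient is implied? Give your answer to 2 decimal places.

Okun's law: output gap = -β × (u - u*).
-5.56 = -β × (9.74 - 6.47) = -β × 3.27, so β = 5.56/3.27 = 1.70.

β ≈ 1.70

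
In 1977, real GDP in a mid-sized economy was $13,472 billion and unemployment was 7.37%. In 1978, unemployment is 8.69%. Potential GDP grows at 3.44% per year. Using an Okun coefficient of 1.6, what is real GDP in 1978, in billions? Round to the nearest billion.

Δu = 8.69 - 7.37 = 1.32 points.
Okun's law (growth form): g_Y = g_Y* - β × Δu = 3.44 - 1.6 × (1.32) = 3.44 - 2.112 = 1.328%.
Real GDP in the next year = 13472 × (1 + 1.328/100) = 13472 × 1.01328 ≈ 13651 billion.

$13,651 billion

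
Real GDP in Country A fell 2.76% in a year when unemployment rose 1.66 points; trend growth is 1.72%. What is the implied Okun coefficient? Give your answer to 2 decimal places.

β ≈ 2.70

Growth form: g_Y = g_Y* - β × Δu, so β = (g_Y* - g_Y)/Δu.
β = (1.72 + 2.76)/1.66 = 4.48/1.66 = 2.70.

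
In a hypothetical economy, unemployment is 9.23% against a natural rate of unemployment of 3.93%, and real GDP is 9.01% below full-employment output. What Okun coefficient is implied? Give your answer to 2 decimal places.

Okun's law: output gap = -β × (u - u*).
-9.01 = -β × (9.23 - 3.93) = -β × 5.3, so β = 9.01/5.3 = 1.70.

β ≈ 1.70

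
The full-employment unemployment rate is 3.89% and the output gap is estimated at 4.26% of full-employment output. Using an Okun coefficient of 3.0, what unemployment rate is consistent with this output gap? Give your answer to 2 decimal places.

2.47%

From Okun's law, u - u* = -(output gap)/β = -(4.26)/3.0 = -1.42 points.
So u = 3.89 - 1.42 = 2.47%.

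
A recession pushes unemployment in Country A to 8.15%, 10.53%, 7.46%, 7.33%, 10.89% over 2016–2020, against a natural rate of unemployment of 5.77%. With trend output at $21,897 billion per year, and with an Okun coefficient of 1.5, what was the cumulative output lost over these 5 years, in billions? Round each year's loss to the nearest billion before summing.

$5,094 billion

Year 2016: gap = -1.5 × (8.15 - 5.77) = -3.57%, loss ≈ 21897 × 3.57/100 ≈ 782.
Year 2017: gap = -1.5 × (10.53 - 5.77) = -7.14%, loss ≈ 21897 × 7.14/100 ≈ 1563.
Year 2018: gap = -1.5 × (7.46 - 5.77) = -2.535%, loss ≈ 21897 × 2.535/100 ≈ 555.
Year 2019: gap = -1.5 × (7.33 - 5.77) = -2.34%, loss ≈ 21897 × 2.34/100 ≈ 512.
Year 2020: gap = -1.5 × (10.89 - 5.77) = -7.68%, loss ≈ 21897 × 7.68/100 ≈ 1682.
Total lost output = 782 + 1563 + 555 + 512 + 1682 = 5094 billion.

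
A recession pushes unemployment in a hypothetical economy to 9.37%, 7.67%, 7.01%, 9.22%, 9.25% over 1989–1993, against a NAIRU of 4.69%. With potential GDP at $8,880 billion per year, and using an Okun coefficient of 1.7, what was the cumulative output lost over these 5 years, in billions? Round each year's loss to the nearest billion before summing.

$2,878 billion

Year 1989: gap = -1.7 × (9.37 - 4.69) = -7.956%, loss ≈ 8880 × 7.956/100 ≈ 706.
Year 1990: gap = -1.7 × (7.67 - 4.69) = -5.066%, loss ≈ 8880 × 5.066/100 ≈ 450.
Year 1991: gap = -1.7 × (7.01 - 4.69) = -3.944%, loss ≈ 8880 × 3.944/100 ≈ 350.
Year 1992: gap = -1.7 × (9.22 - 4.69) = -7.701%, loss ≈ 8880 × 7.701/100 ≈ 684.
Year 1993: gap = -1.7 × (9.25 - 4.69) = -7.752%, loss ≈ 8880 × 7.752/100 ≈ 688.
Total lost output = 706 + 450 + 350 + 684 + 688 = 2878 billion.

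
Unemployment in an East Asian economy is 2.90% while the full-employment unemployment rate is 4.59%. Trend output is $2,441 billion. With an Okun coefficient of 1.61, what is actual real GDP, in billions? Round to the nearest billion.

$2,507 billion

Unemployment gap = 2.9 - 4.59 = -1.69 points, so the output gap is -1.61 × (-1.69) = 2.7209%.
Actual GDP = 2441 × (1 + 2.7209/100) = 2441 × 1.027209 ≈ 2507 billion.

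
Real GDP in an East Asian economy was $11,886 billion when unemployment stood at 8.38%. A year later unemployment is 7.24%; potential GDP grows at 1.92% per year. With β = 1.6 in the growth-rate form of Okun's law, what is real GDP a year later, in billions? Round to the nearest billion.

Δu = 7.24 - 8.38 = -1.14 points.
Okun's law (growth form): g_Y = g_Y* - β × Δu = 1.92 - 1.6 × (-1.14) = 1.92 + 1.824 = 3.744%.
Real GDP in the next year = 11886 × (1 + 3.744/100) = 11886 × 1.03744 ≈ 12331 billion.

$12,331 billion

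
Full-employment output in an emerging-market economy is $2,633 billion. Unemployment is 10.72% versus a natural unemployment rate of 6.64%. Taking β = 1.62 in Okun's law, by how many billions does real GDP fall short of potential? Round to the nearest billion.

$174 billion

Output gap = -1.62 × (10.72 - 6.64) = -1.62 × 4.08 = -6.6096%.
Actual GDP ≈ 2633 × 0.933904 ≈ 2459 billion, so the shortfall is 2633 - 2459 = 174 billion.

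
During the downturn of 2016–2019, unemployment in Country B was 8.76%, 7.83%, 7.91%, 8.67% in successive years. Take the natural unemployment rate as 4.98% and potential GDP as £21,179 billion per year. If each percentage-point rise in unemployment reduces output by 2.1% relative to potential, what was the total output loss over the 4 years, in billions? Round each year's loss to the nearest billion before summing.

Year 2016: gap = -2.1 × (8.76 - 4.98) = -7.938%, loss ≈ 21179 × 7.938/100 ≈ 1681.
Year 2017: gap = -2.1 × (7.83 - 4.98) = -5.985%, loss ≈ 21179 × 5.985/100 ≈ 1268.
Year 2018: gap = -2.1 × (7.91 - 4.98) = -6.153%, loss ≈ 21179 × 6.153/100 ≈ 1303.
Year 2019: gap = -2.1 × (8.67 - 4.98) = -7.749%, loss ≈ 21179 × 7.749/100 ≈ 1641.
Total lost output = 1681 + 1268 + 1303 + 1641 = 5893 billion.

£5,893 billion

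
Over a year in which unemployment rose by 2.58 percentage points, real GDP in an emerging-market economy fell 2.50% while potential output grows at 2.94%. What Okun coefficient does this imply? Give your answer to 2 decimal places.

Growth form: g_Y = g_Y* - β × Δu, so β = (g_Y* - g_Y)/Δu.
β = (2.94 + 2.5)/2.58 = 5.44/2.58 = 2.11.

β ≈ 2.11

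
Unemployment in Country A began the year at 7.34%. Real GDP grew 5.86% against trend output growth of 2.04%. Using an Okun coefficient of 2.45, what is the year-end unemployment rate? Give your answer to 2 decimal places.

Growth-rate Okun's law: g_Y = g_Y* - β × Δu, so Δu = (g_Y* - g_Y)/β.
Δu = (2.04 - 5.86)/2.45 = -3.82/2.45 = -1.56 percentage points.
Year-end unemployment = 7.34 - 1.56 = 5.78%.

5.78%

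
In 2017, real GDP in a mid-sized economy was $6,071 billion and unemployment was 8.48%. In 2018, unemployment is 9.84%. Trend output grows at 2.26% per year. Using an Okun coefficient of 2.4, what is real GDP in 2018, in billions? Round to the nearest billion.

$6,010 billion

Δu = 9.84 - 8.48 = 1.36 points.
Okun's law (growth form): g_Y = g_Y* - β × Δu = 2.26 - 2.4 × (1.36) = 2.26 - 3.264 = -1.004%.
Real GDP in the next year = 6071 × (1 - 1.004/100) = 6071 × 0.98996 ≈ 6010 billion.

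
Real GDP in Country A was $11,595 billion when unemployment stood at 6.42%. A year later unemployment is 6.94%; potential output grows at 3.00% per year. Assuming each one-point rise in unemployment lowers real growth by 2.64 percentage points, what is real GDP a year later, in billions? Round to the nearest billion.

Δu = 6.94 - 6.42 = 0.52 points.
Okun's law (growth form): g_Y = g_Y* - β × Δu = 3.00 - 2.64 × (0.52) = 3 - 1.3728 = 1.6272%.
Real GDP in the next year = 11595 × (1 + 1.6272/100) = 11595 × 1.016272 ≈ 11784 billion.

$11,784 billion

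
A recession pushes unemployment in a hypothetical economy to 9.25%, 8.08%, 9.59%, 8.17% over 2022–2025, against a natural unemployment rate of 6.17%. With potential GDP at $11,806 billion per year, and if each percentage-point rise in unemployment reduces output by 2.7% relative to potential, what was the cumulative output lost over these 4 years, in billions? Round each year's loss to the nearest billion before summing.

Year 2022: gap = -2.7 × (9.25 - 6.17) = -8.316%, loss ≈ 11806 × 8.316/100 ≈ 982.
Year 2023: gap = -2.7 × (8.08 - 6.17) = -5.157%, loss ≈ 11806 × 5.157/100 ≈ 609.
Year 2024: gap = -2.7 × (9.59 - 6.17) = -9.234%, loss ≈ 11806 × 9.234/100 ≈ 1090.
Year 2025: gap = -2.7 × (8.17 - 6.17) = -5.4%, loss ≈ 11806 × 5.4/100 ≈ 638.
Total lost output = 982 + 609 + 1090 + 638 = 3319 billion.

$3,319 billion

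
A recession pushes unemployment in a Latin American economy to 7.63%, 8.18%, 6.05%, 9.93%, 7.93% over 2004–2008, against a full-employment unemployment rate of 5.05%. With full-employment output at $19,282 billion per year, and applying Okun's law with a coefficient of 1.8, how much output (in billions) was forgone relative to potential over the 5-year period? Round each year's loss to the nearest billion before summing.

Year 2004: gap = -1.8 × (7.63 - 5.05) = -4.644%, loss ≈ 19282 × 4.644/100 ≈ 895.
Year 2005: gap = -1.8 × (8.18 - 5.05) = -5.634%, loss ≈ 19282 × 5.634/100 ≈ 1086.
Year 2006: gap = -1.8 × (6.05 - 5.05) = -1.8%, loss ≈ 19282 × 1.8/100 ≈ 347.
Year 2007: gap = -1.8 × (9.93 - 5.05) = -8.784%, loss ≈ 19282 × 8.784/100 ≈ 1694.
Year 2008: gap = -1.8 × (7.93 - 5.05) = -5.184%, loss ≈ 19282 × 5.184/100 ≈ 1000.
Total lost output = 895 + 1086 + 347 + 1694 + 1000 = 5022 billion.

$5,022 billion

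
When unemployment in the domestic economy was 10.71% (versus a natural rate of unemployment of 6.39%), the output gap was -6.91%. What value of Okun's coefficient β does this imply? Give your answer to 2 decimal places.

β ≈ 1.60

Okun's law: output gap = -β × (u - u*).
-6.91 = -β × (10.71 - 6.39) = -β × 4.32, so β = 6.91/4.32 = 1.60.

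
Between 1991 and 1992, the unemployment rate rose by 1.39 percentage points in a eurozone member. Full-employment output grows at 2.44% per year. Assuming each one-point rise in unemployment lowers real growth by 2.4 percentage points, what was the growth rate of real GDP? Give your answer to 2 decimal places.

Growth-rate Okun's law: g_Y = g_Y* - β × Δu.
g_Y = 2.44 - 2.4 × (1.39) = 2.44 - 3.336 = -0.896%, i.e. -0.90% to 2 d.p.

-0.90%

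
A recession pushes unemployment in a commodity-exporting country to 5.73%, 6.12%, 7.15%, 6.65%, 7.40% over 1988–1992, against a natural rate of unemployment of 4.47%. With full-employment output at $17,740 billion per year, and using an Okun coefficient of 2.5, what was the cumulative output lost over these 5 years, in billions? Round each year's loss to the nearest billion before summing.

$4,746 billion

Year 1988: gap = -2.5 × (5.73 - 4.47) = -3.15%, loss ≈ 17740 × 3.15/100 ≈ 559.
Year 1989: gap = -2.5 × (6.12 - 4.47) = -4.125%, loss ≈ 17740 × 4.125/100 ≈ 732.
Year 1990: gap = -2.5 × (7.15 - 4.47) = -6.7%, loss ≈ 17740 × 6.7/100 ≈ 1189.
Year 1991: gap = -2.5 × (6.65 - 4.47) = -5.45%, loss ≈ 17740 × 5.45/100 ≈ 967.
Year 1992: gap = -2.5 × (7.4 - 4.47) = -7.325%, loss ≈ 17740 × 7.325/100 ≈ 1299.
Total lost output = 559 + 732 + 1189 + 967 + 1299 = 4746 billion.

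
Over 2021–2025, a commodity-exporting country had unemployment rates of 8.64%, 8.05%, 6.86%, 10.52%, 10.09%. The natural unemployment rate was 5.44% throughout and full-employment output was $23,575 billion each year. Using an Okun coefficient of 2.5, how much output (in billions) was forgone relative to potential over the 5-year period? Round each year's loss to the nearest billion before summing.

$9,996 billion

Year 2021: gap = -2.5 × (8.64 - 5.44) = -8%, loss ≈ 23575 × 8/100 ≈ 1886.
Year 2022: gap = -2.5 × (8.05 - 5.44) = -6.525%, loss ≈ 23575 × 6.525/100 ≈ 1538.
Year 2023: gap = -2.5 × (6.86 - 5.44) = -3.55%, loss ≈ 23575 × 3.55/100 ≈ 837.
Year 2024: gap = -2.5 × (10.52 - 5.44) = -12.7%, loss ≈ 23575 × 12.7/100 ≈ 2994.
Year 2025: gap = -2.5 × (10.09 - 5.44) = -11.625%, loss ≈ 23575 × 11.625/100 ≈ 2741.
Total lost output = 1886 + 1538 + 837 + 2994 + 2741 = 9996 billion.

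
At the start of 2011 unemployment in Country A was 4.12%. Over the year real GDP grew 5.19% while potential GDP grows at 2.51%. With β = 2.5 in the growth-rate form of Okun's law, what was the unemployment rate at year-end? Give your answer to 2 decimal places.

3.05%

Growth-rate Okun's law: g_Y = g_Y* - β × Δu, so Δu = (g_Y* - g_Y)/β.
Δu = (2.51 - 5.19)/2.5 = -2.68/2.5 = -1.07 percentage points.
Year-end unemployment = 4.12 - 1.07 = 3.05%.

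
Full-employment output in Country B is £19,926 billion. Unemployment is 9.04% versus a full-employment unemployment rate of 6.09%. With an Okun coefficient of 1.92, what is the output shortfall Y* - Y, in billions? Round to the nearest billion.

Output gap = -1.92 × (9.04 - 6.09) = -1.92 × 2.95 = -5.664%.
Actual GDP ≈ 19926 × 0.94336 ≈ 18797 billion, so the shortfall is 19926 - 18797 = 1129 billion.

£1,129 billion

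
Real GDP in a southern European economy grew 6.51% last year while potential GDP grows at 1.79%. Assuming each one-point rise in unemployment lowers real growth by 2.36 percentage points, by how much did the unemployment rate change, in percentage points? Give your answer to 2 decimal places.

Growth-rate Okun's law: g_Y = g_Y* - β × Δu, so Δu = (g_Y* - g_Y)/β.
Δu = (1.79 - 6.51)/2.36 = -4.72/2.36 = -2.00 percentage points.

-2.00 percentage points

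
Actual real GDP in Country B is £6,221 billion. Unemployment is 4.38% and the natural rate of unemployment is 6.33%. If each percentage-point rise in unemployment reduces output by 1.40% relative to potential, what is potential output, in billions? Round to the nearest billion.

Unemployment gap = 4.38 - 6.33 = -1.95 points, so output gap = -1.4 × (-1.95) = 2.73%.
Since Y = Y* × (1 + gap/100), Y* = 6221/1.0273 ≈ 6056 billion.

£6,056 billion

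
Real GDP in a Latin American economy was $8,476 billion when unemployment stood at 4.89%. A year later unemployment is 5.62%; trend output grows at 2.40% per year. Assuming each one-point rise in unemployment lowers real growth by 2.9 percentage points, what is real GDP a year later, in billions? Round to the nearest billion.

$8,500 billion

Δu = 5.62 - 4.89 = 0.73 points.
Okun's law (growth form): g_Y = g_Y* - β × Δu = 2.40 - 2.9 × (0.73) = 2.4 - 2.117 = 0.283%.
Real GDP in the next year = 8476 × (1 + 0.283/100) = 8476 × 1.00283 ≈ 8500 billion.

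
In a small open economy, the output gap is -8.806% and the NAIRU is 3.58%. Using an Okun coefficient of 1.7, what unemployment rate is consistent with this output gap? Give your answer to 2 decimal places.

8.76%

From Okun's law, u - u* = -(output gap)/β = -(-8.806)/1.7 = 5.18 points.
So u = 3.58 + 5.18 = 8.76%.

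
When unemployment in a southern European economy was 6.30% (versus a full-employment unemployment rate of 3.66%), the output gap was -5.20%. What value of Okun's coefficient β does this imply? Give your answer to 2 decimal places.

β ≈ 1.97

Okun's law: output gap = -β × (u - u*).
-5.20 = -β × (6.3 - 3.66) = -β × 2.64, so β = 5.2/2.64 = 1.97.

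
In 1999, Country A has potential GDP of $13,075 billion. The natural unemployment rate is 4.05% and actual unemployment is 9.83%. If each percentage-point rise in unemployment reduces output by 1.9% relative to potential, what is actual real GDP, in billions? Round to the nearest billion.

Unemployment gap = 9.83 - 4.05 = 5.78 points, so the output gap is -1.9 × 5.78 = -10.982%.
Actual GDP = 13075 × (1 - 10.982/100) = 13075 × 0.89018 ≈ 11639 billion.

$11,639 billion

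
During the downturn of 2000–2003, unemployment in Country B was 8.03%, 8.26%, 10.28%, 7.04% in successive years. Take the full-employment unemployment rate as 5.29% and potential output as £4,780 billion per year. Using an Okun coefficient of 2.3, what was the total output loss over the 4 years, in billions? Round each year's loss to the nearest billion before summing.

£1,369 billion

Year 2000: gap = -2.3 × (8.03 - 5.29) = -6.302%, loss ≈ 4780 × 6.302/100 ≈ 301.
Year 2001: gap = -2.3 × (8.26 - 5.29) = -6.831%, loss ≈ 4780 × 6.831/100 ≈ 327.
Year 2002: gap = -2.3 × (10.28 - 5.29) = -11.477%, loss ≈ 4780 × 11.477/100 ≈ 549.
Year 2003: gap = -2.3 × (7.04 - 5.29) = -4.025%, loss ≈ 4780 × 4.025/100 ≈ 192.
Total lost output = 301 + 327 + 549 + 192 = 1369 billion.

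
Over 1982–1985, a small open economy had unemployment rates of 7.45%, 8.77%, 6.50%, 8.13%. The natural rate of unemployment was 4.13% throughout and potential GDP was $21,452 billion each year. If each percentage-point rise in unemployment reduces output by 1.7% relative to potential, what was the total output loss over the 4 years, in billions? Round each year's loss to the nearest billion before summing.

Year 1982: gap = -1.7 × (7.45 - 4.13) = -5.644%, loss ≈ 21452 × 5.644/100 ≈ 1211.
Year 1983: gap = -1.7 × (8.77 - 4.13) = -7.888%, loss ≈ 21452 × 7.888/100 ≈ 1692.
Year 1984: gap = -1.7 × (6.5 - 4.13) = -4.029%, loss ≈ 21452 × 4.029/100 ≈ 864.
Year 1985: gap = -1.7 × (8.13 - 4.13) = -6.8%, loss ≈ 21452 × 6.8/100 ≈ 1459.
Total lost output = 1211 + 1692 + 864 + 1459 = 5226 billion.

$5,226 billion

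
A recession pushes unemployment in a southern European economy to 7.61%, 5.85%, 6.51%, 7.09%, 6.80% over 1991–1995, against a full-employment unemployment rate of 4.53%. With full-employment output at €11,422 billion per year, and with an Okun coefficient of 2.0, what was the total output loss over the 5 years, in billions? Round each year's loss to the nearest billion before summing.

Year 1991: gap = -2.0 × (7.61 - 4.53) = -6.16%, loss ≈ 11422 × 6.16/100 ≈ 704.
Year 1992: gap = -2.0 × (5.85 - 4.53) = -2.64%, loss ≈ 11422 × 2.64/100 ≈ 302.
Year 1993: gap = -2.0 × (6.51 - 4.53) = -3.96%, loss ≈ 11422 × 3.96/100 ≈ 452.
Year 1994: gap = -2.0 × (7.09 - 4.53) = -5.12%, loss ≈ 11422 × 5.12/100 ≈ 585.
Year 1995: gap = -2.0 × (6.8 - 4.53) = -4.54%, loss ≈ 11422 × 4.54/100 ≈ 519.
Total lost output = 704 + 302 + 452 + 585 + 519 = 2562 billion.

€2,562 billion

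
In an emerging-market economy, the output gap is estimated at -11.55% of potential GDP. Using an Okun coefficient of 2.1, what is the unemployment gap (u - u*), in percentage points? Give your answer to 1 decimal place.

5.5 percentage points

Okun's law: output gap = -β × (u - u*), so u - u* = -(output gap)/β.
u - u* = -(-11.55)/2.1 = 5.5 percentage points.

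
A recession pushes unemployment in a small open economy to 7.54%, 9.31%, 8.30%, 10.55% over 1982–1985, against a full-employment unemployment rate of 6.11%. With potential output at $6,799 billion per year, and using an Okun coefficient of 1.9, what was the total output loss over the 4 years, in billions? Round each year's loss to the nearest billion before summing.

$1,455 billion

Year 1982: gap = -1.9 × (7.54 - 6.11) = -2.717%, loss ≈ 6799 × 2.717/100 ≈ 185.
Year 1983: gap = -1.9 × (9.31 - 6.11) = -6.08%, loss ≈ 6799 × 6.08/100 ≈ 413.
Year 1984: gap = -1.9 × (8.3 - 6.11) = -4.161%, loss ≈ 6799 × 4.161/100 ≈ 283.
Year 1985: gap = -1.9 × (10.55 - 6.11) = -8.436%, loss ≈ 6799 × 8.436/100 ≈ 574.
Total lost output = 185 + 413 + 283 + 574 = 1455 billion.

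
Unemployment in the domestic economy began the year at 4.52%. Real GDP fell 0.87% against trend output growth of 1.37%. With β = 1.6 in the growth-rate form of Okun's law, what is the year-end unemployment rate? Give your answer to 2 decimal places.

5.92%

Growth-rate Okun's law: g_Y = g_Y* - β × Δu, so Δu = (g_Y* - g_Y)/β.
Δu = (1.37 + 0.87)/1.6 = 2.24/1.6 = 1.40 percentage points.
Year-end unemployment = 4.52 + 1.4 = 5.92%.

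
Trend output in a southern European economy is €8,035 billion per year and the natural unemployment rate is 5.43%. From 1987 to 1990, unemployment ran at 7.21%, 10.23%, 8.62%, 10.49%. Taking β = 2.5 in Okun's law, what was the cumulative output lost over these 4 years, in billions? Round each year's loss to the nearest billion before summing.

€2,979 billion

Year 1987: gap = -2.5 × (7.21 - 5.43) = -4.45%, loss ≈ 8035 × 4.45/100 ≈ 358.
Year 1988: gap = -2.5 × (10.23 - 5.43) = -12%, loss ≈ 8035 × 12/100 ≈ 964.
Year 1989: gap = -2.5 × (8.62 - 5.43) = -7.975%, loss ≈ 8035 × 7.975/100 ≈ 641.
Year 1990: gap = -2.5 × (10.49 - 5.43) = -12.65%, loss ≈ 8035 × 12.65/100 ≈ 1016.
Total lost output = 358 + 964 + 641 + 1016 = 2979 billion.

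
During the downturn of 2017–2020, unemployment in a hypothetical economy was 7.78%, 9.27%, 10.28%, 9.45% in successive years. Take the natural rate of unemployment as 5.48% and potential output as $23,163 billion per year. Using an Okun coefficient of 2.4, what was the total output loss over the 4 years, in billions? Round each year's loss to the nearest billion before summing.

$8,261 billion

Year 2017: gap = -2.4 × (7.78 - 5.48) = -5.52%, loss ≈ 23163 × 5.52/100 ≈ 1279.
Year 2018: gap = -2.4 × (9.27 - 5.48) = -9.096%, loss ≈ 23163 × 9.096/100 ≈ 2107.
Year 2019: gap = -2.4 × (10.28 - 5.48) = -11.52%, loss ≈ 23163 × 11.52/100 ≈ 2668.
Year 2020: gap = -2.4 × (9.45 - 5.48) = -9.528%, loss ≈ 23163 × 9.528/100 ≈ 2207.
Total lost output = 1279 + 2107 + 2668 + 2207 = 8261 billion.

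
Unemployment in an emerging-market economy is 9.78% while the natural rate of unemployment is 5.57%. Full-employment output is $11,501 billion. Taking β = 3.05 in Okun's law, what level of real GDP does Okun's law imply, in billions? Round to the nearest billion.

Unemployment gap = 9.78 - 5.57 = 4.21 points, so the output gap is -3.05 × 4.21 = -12.8405%.
Actual GDP = 11501 × (1 - 12.8405/100) = 11501 × 0.871595 ≈ 10024 billion.

$10,024 billion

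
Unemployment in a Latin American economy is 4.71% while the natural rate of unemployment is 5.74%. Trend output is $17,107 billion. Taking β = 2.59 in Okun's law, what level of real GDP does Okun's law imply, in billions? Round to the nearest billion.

Unemployment gap = 4.71 - 5.74 = -1.03 points, so the output gap is -2.59 × (-1.03) = 2.6677%.
Actual GDP = 17107 × (1 + 2.6677/100) = 17107 × 1.026677 ≈ 17563 billion.

$17,563 billion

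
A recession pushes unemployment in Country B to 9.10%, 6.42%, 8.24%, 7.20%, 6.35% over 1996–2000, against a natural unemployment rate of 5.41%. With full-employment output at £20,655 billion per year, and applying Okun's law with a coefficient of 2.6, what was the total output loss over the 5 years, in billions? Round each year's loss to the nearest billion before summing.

Year 1996: gap = -2.6 × (9.1 - 5.41) = -9.594%, loss ≈ 20655 × 9.594/100 ≈ 1982.
Year 1997: gap = -2.6 × (6.42 - 5.41) = -2.626%, loss ≈ 20655 × 2.626/100 ≈ 542.
Year 1998: gap = -2.6 × (8.24 - 5.41) = -7.358%, loss ≈ 20655 × 7.358/100 ≈ 1520.
Year 1999: gap = -2.6 × (7.2 - 5.41) = -4.654%, loss ≈ 20655 × 4.654/100 ≈ 961.
Year 2000: gap = -2.6 × (6.35 - 5.41) = -2.444%, loss ≈ 20655 × 2.444/100 ≈ 505.
Total lost output = 1982 + 542 + 1520 + 961 + 505 = 5510 billion.

£5,510 billion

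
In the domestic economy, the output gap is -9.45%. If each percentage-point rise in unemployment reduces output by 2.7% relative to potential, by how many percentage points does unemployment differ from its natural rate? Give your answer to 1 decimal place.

3.5 percentage points

Okun's law: output gap = -β × (u - u*), so u - u* = -(output gap)/β.
u - u* = -(-9.45)/2.7 = 3.5 percentage points.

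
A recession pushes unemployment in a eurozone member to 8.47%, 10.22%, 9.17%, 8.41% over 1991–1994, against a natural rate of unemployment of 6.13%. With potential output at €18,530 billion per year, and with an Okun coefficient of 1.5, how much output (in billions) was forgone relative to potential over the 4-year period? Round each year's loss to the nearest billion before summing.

€3,266 billion

Year 1991: gap = -1.5 × (8.47 - 6.13) = -3.51%, loss ≈ 18530 × 3.51/100 ≈ 650.
Year 1992: gap = -1.5 × (10.22 - 6.13) = -6.135%, loss ≈ 18530 × 6.135/100 ≈ 1137.
Year 1993: gap = -1.5 × (9.17 - 6.13) = -4.56%, loss ≈ 18530 × 4.56/100 ≈ 845.
Year 1994: gap = -1.5 × (8.41 - 6.13) = -3.42%, loss ≈ 18530 × 3.42/100 ≈ 634.
Total lost output = 650 + 1137 + 845 + 634 = 3266 billion.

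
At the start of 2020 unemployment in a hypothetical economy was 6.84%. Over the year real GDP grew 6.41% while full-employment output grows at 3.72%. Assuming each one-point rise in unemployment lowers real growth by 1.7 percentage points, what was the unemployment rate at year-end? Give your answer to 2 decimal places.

5.26%

Growth-rate Okun's law: g_Y = g_Y* - β × Δu, so Δu = (g_Y* - g_Y)/β.
Δu = (3.72 - 6.41)/1.7 = -2.69/1.7 = -1.58 percentage points.
Year-end unemployment = 6.84 - 1.58 = 5.26%.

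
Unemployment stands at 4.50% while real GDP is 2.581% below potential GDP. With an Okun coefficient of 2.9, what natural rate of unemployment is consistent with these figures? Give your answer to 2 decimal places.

From Okun's law, u - u* = -(output gap)/β = -(-2.581)/2.9 = 0.89 points.
So u* = 4.5 - 0.89 = 3.61%.

3.61%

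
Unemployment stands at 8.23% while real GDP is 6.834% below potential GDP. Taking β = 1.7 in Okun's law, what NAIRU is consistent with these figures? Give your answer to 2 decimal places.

From Okun's law, u - u* = -(output gap)/β = -(-6.834)/1.7 = 4.02 points.
So u* = 8.23 - 4.02 = 4.21%.

4.21%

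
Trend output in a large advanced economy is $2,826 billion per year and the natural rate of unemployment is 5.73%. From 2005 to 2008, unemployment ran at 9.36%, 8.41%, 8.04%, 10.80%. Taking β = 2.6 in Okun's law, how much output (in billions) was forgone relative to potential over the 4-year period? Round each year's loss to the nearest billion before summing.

$1,007 billion

Year 2005: gap = -2.6 × (9.36 - 5.73) = -9.438%, loss ≈ 2826 × 9.438/100 ≈ 267.
Year 2006: gap = -2.6 × (8.41 - 5.73) = -6.968%, loss ≈ 2826 × 6.968/100 ≈ 197.
Year 2007: gap = -2.6 × (8.04 - 5.73) = -6.006%, loss ≈ 2826 × 6.006/100 ≈ 170.
Year 2008: gap = -2.6 × (10.8 - 5.73) = -13.182%, loss ≈ 2826 × 13.182/100 ≈ 373.
Total lost output = 267 + 197 + 170 + 373 = 1007 billion.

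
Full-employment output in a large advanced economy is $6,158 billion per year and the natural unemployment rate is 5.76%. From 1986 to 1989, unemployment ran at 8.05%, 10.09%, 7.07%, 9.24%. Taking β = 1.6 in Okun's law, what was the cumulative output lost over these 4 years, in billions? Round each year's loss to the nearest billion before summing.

Year 1986: gap = -1.6 × (8.05 - 5.76) = -3.664%, loss ≈ 6158 × 3.664/100 ≈ 226.
Year 1987: gap = -1.6 × (10.09 - 5.76) = -6.928%, loss ≈ 6158 × 6.928/100 ≈ 427.
Year 1988: gap = -1.6 × (7.07 - 5.76) = -2.096%, loss ≈ 6158 × 2.096/100 ≈ 129.
Year 1989: gap = -1.6 × (9.24 - 5.76) = -5.568%, loss ≈ 6158 × 5.568/100 ≈ 343.
Total lost output = 226 + 427 + 129 + 343 = 1125 billion.

$1,125 billion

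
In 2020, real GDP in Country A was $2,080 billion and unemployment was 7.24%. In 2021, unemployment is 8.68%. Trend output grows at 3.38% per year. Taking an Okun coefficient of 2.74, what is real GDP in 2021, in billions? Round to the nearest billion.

Δu = 8.68 - 7.24 = 1.44 points.
Okun's law (growth form): g_Y = g_Y* - β × Δu = 3.38 - 2.74 × (1.44) = 3.38 - 3.9456 = -0.5656%.
Real GDP in the next year = 2080 × (1 - 0.5656/100) = 2080 × 0.994344 ≈ 2068 billion.

$2,068 billion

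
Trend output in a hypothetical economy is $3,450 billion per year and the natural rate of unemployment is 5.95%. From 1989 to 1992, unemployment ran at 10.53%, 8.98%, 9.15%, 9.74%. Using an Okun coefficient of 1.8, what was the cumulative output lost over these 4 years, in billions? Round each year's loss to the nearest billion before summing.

$906 billion

Year 1989: gap = -1.8 × (10.53 - 5.95) = -8.244%, loss ≈ 3450 × 8.244/100 ≈ 284.
Year 1990: gap = -1.8 × (8.98 - 5.95) = -5.454%, loss ≈ 3450 × 5.454/100 ≈ 188.
Year 1991: gap = -1.8 × (9.15 - 5.95) = -5.76%, loss ≈ 3450 × 5.76/100 ≈ 199.
Year 1992: gap = -1.8 × (9.74 - 5.95) = -6.822%, loss ≈ 3450 × 6.822/100 ≈ 235.
Total lost output = 284 + 188 + 199 + 235 = 906 billion.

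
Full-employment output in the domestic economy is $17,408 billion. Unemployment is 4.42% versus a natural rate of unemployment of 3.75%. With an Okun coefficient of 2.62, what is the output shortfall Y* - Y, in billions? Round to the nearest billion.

Output gap = -2.62 × (4.42 - 3.75) = -2.62 × 0.67 = -1.7554%.
Actual GDP ≈ 17408 × 0.982446 ≈ 17102 billion, so the shortfall is 17408 - 17102 = 306 billion.

$306 billion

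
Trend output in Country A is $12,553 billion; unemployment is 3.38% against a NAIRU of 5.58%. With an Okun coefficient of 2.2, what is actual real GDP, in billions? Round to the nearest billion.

$13,161 billion

Unemployment gap = 3.38 - 5.58 = -2.2 points, so the output gap is -2.2 × (-2.2) = 4.84%.
Actual GDP = 12553 × (1 + 4.84/100) = 12553 × 1.0484 ≈ 13161 billion.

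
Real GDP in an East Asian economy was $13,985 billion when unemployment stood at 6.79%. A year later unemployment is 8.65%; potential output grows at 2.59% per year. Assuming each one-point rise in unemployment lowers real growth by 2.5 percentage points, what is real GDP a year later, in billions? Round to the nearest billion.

$13,697 billion

Δu = 8.65 - 6.79 = 1.86 points.
Okun's law (growth form): g_Y = g_Y* - β × Δu = 2.59 - 2.5 × (1.86) = 2.59 - 4.65 = -2.06%.
Real GDP in the next year = 13985 × (1 - 2.06/100) = 13985 × 0.9794 ≈ 13697 billion.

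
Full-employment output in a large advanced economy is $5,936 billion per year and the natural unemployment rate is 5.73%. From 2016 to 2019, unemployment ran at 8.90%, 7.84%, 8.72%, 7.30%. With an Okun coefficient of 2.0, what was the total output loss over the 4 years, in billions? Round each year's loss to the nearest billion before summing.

$1,167 billion

Year 2016: gap = -2.0 × (8.9 - 5.73) = -6.34%, loss ≈ 5936 × 6.34/100 ≈ 376.
Year 2017: gap = -2.0 × (7.84 - 5.73) = -4.22%, loss ≈ 5936 × 4.22/100 ≈ 250.
Year 2018: gap = -2.0 × (8.72 - 5.73) = -5.98%, loss ≈ 5936 × 5.98/100 ≈ 355.
Year 2019: gap = -2.0 × (7.3 - 5.73) = -3.14%, loss ≈ 5936 × 3.14/100 ≈ 186.
Total lost output = 376 + 250 + 355 + 186 = 1167 billion.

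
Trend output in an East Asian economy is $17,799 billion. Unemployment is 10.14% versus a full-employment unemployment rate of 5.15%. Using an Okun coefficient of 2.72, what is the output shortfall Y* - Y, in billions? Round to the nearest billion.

Output gap = -2.72 × (10.14 - 5.15) = -2.72 × 4.99 = -13.5728%.
Actual GDP ≈ 17799 × 0.864272 ≈ 15383 billion, so the shortfall is 17799 - 15383 = 2416 billion.

$2,416 billion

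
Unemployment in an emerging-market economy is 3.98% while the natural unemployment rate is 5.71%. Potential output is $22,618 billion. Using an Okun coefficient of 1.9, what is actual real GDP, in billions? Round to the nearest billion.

$23,361 billion

Unemployment gap = 3.98 - 5.71 = -1.73 points, so the output gap is -1.9 × (-1.73) = 3.287%.
Actual GDP = 22618 × (1 + 3.287/100) = 22618 × 1.03287 ≈ 23361 billion.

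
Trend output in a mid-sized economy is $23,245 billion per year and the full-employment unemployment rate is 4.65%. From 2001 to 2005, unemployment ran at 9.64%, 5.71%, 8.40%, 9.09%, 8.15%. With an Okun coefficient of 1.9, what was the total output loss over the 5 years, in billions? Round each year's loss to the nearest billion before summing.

Year 2001: gap = -1.9 × (9.64 - 4.65) = -9.481%, loss ≈ 23245 × 9.481/100 ≈ 2204.
Year 2002: gap = -1.9 × (5.71 - 4.65) = -2.014%, loss ≈ 23245 × 2.014/100 ≈ 468.
Year 2003: gap = -1.9 × (8.4 - 4.65) = -7.125%, loss ≈ 23245 × 7.125/100 ≈ 1656.
Year 2004: gap = -1.9 × (9.09 - 4.65) = -8.436%, loss ≈ 23245 × 8.436/100 ≈ 1961.
Year 2005: gap = -1.9 × (8.15 - 4.65) = -6.65%, loss ≈ 23245 × 6.65/100 ≈ 1546.
Total lost output = 2204 + 468 + 1656 + 1961 + 1546 = 7835 billion.

$7,835 billion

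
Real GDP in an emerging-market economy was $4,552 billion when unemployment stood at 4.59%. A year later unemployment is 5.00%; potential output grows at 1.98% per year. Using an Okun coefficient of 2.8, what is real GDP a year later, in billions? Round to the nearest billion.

Δu = 5 - 4.59 = 0.41 points.
Okun's law (growth form): g_Y = g_Y* - β × Δu = 1.98 - 2.8 × (0.41) = 1.98 - 1.148 = 0.832%.
Real GDP in the next year = 4552 × (1 + 0.832/100) = 4552 × 1.00832 ≈ 4590 billion.

$4,590 billion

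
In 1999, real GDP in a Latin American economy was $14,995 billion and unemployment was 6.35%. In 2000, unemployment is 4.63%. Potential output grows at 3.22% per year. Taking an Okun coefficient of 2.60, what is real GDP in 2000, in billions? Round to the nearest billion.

$16,148 billion

Δu = 4.63 - 6.35 = -1.72 points.
Okun's law (growth form): g_Y = g_Y* - β × Δu = 3.22 - 2.60 × (-1.72) = 3.22 + 4.472 = 7.692%.
Real GDP in the next year = 14995 × (1 + 7.692/100) = 14995 × 1.07692 ≈ 16148 billion.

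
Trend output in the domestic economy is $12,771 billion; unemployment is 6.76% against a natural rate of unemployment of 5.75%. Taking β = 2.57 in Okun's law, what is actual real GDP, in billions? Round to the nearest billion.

Unemployment gap = 6.76 - 5.75 = 1.01 points, so the output gap is -2.57 × 1.01 = -2.5957%.
Actual GDP = 12771 × (1 - 2.5957/100) = 12771 × 0.974043 ≈ 12440 billion.

$12,440 billion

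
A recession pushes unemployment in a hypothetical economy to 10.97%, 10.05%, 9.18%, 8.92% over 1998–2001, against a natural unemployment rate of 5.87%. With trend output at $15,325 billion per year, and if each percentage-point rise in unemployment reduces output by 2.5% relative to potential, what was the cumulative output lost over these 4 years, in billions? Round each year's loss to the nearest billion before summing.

Year 1998: gap = -2.5 × (10.97 - 5.87) = -12.75%, loss ≈ 15325 × 12.75/100 ≈ 1954.
Year 1999: gap = -2.5 × (10.05 - 5.87) = -10.45%, loss ≈ 15325 × 10.45/100 ≈ 1601.
Year 2000: gap = -2.5 × (9.18 - 5.87) = -8.275%, loss ≈ 15325 × 8.275/100 ≈ 1268.
Year 2001: gap = -2.5 × (8.92 - 5.87) = -7.625%, loss ≈ 15325 × 7.625/100 ≈ 1169.
Total lost output = 1954 + 1601 + 1268 + 1169 = 5992 billion.

$5,992 billion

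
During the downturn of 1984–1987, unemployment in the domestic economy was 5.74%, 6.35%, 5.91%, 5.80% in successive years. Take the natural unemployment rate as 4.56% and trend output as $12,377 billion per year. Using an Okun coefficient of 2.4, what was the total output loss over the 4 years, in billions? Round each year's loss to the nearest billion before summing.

$1,652 billion

Year 1984: gap = -2.4 × (5.74 - 4.56) = -2.832%, loss ≈ 12377 × 2.832/100 ≈ 351.
Year 1985: gap = -2.4 × (6.35 - 4.56) = -4.296%, loss ≈ 12377 × 4.296/100 ≈ 532.
Year 1986: gap = -2.4 × (5.91 - 4.56) = -3.24%, loss ≈ 12377 × 3.24/100 ≈ 401.
Year 1987: gap = -2.4 × (5.8 - 4.56) = -2.976%, loss ≈ 12377 × 2.976/100 ≈ 368.
Total lost output = 351 + 532 + 401 + 368 = 1652 billion.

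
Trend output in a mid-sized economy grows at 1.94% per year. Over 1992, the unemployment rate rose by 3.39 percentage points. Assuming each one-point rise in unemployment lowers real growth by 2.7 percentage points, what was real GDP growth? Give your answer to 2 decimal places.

Growth-rate Okun's law: g_Y = g_Y* - β × Δu.
g_Y = 1.94 - 2.7 × (3.39) = 1.94 - 9.153 = -7.213%, i.e. -7.21% to 2 d.p.

-7.21%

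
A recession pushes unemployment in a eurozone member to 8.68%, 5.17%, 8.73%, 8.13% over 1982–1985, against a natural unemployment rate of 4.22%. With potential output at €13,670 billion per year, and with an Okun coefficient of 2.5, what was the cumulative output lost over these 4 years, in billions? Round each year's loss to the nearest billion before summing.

€4,726 billion

Year 1982: gap = -2.5 × (8.68 - 4.22) = -11.15%, loss ≈ 13670 × 11.15/100 ≈ 1524.
Year 1983: gap = -2.5 × (5.17 - 4.22) = -2.375%, loss ≈ 13670 × 2.375/100 ≈ 325.
Year 1984: gap = -2.5 × (8.73 - 4.22) = -11.275%, loss ≈ 13670 × 11.275/100 ≈ 1541.
Year 1985: gap = -2.5 × (8.13 - 4.22) = -9.775%, loss ≈ 13670 × 9.775/100 ≈ 1336.
Total lost output = 1524 + 325 + 1541 + 1336 = 4726 billion.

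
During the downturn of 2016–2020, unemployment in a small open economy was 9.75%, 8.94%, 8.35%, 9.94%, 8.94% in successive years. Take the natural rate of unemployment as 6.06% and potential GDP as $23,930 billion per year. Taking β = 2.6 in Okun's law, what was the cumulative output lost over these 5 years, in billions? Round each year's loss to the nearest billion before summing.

$9,719 billion

Year 2016: gap = -2.6 × (9.75 - 6.06) = -9.594%, loss ≈ 23930 × 9.594/100 ≈ 2296.
Year 2017: gap = -2.6 × (8.94 - 6.06) = -7.488%, loss ≈ 23930 × 7.488/100 ≈ 1792.
Year 2018: gap = -2.6 × (8.35 - 6.06) = -5.954%, loss ≈ 23930 × 5.954/100 ≈ 1425.
Year 2019: gap = -2.6 × (9.94 - 6.06) = -10.088%, loss ≈ 23930 × 10.088/100 ≈ 2414.
Year 2020: gap = -2.6 × (8.94 - 6.06) = -7.488%, loss ≈ 23930 × 7.488/100 ≈ 1792.
Total lost output = 2296 + 1792 + 1425 + 2414 + 1792 = 9719 billion.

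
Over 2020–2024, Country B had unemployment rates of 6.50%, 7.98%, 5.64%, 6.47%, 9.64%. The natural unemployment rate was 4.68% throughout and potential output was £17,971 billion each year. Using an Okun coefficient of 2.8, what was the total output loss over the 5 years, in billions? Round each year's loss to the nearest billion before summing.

Year 2020: gap = -2.8 × (6.5 - 4.68) = -5.096%, loss ≈ 17971 × 5.096/100 ≈ 916.
Year 2021: gap = -2.8 × (7.98 - 4.68) = -9.24%, loss ≈ 17971 × 9.24/100 ≈ 1661.
Year 2022: gap = -2.8 × (5.64 - 4.68) = -2.688%, loss ≈ 17971 × 2.688/100 ≈ 483.
Year 2023: gap = -2.8 × (6.47 - 4.68) = -5.012%, loss ≈ 17971 × 5.012/100 ≈ 901.
Year 2024: gap = -2.8 × (9.64 - 4.68) = -13.888%, loss ≈ 17971 × 13.888/100 ≈ 2496.
Total lost output = 916 + 1661 + 483 + 901 + 2496 = 6457 billion.

£6,457 billion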